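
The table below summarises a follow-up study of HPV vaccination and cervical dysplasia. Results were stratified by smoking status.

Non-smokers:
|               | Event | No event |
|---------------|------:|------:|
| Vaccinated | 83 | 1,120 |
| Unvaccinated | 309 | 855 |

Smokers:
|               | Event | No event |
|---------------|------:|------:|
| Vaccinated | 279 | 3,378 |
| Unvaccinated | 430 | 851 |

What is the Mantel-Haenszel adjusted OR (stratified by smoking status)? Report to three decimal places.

OR_MH = Σ(aᵢdᵢ/nᵢ) / Σ(bᵢcᵢ/nᵢ), where nᵢ is the stratum total.
Stratum 1 (Non-smokers): n = 2367; a·d/n = 83·855/2367 = 29.9810; b·c/n = 1120·309/2367 = 146.2104
Stratum 2 (Smokers): n = 4938; a·d/n = 279·851/4938 = 48.0820; b·c/n = 3378·430/4938 = 294.1555
OR_MH = (29.9810 + 48.0820) / (146.2104 + 294.1555) = 78.0630 / 440.3659 = 0.17727

0.177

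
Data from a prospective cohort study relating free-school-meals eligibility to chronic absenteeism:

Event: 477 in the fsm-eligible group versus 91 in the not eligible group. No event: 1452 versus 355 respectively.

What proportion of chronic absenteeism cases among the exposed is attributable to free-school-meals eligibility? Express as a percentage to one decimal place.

From the description: a = 477, b = 1452, c = 91, d = 355.
Risk in exposed = 477/1929 = 0.24728; risk in unexposed = 91/446 = 0.20404.
RR = 0.24728/0.20404 = 1.21194
AR% = (RR − 1)/RR × 100 = (1.21194 − 1)/1.21194 × 100 = 17.4874%

17.5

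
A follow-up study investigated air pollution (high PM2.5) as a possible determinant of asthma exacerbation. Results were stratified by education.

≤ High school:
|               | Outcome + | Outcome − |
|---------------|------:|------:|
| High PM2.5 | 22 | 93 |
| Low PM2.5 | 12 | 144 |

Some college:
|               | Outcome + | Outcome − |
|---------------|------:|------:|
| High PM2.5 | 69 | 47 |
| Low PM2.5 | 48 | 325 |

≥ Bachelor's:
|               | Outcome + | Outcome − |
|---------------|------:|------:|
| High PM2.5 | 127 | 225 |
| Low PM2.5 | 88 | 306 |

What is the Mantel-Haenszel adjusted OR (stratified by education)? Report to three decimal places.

OR_MH = Σ(aᵢdᵢ/nᵢ) / Σ(bᵢcᵢ/nᵢ), where nᵢ is the stratum total.
Stratum 1 (≤ High school): n = 271; a·d/n = 22·144/271 = 11.6900; b·c/n = 93·12/271 = 4.1181
Stratum 2 (Some college): n = 489; a·d/n = 69·325/489 = 45.8589; b·c/n = 47·48/489 = 4.6135
Stratum 3 (≥ Bachelor's): n = 746; a·d/n = 127·306/746 = 52.0938; b·c/n = 225·88/746 = 26.5416
OR_MH = (11.6900 + 45.8589 + 52.0938) / (4.1181 + 4.6135 + 26.5416) = 109.6428 / 35.2731 = 3.10839

3.108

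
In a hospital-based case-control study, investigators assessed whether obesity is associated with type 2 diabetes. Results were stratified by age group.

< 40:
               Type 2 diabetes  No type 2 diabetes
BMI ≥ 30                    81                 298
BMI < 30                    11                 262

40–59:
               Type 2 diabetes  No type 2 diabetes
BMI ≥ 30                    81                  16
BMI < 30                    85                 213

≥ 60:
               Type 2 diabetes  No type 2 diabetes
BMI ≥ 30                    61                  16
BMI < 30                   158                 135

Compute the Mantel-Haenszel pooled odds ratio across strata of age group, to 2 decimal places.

OR_MH = Σ(aᵢdᵢ/nᵢ) / Σ(bᵢcᵢ/nᵢ), where nᵢ is the stratum total.
Stratum 1 (< 40): n = 652; a·d/n = 81·262/652 = 32.5491; b·c/n = 298·11/652 = 5.0276
Stratum 2 (40–59): n = 395; a·d/n = 81·213/395 = 43.6785; b·c/n = 16·85/395 = 3.4430
Stratum 3 (≥ 60): n = 370; a·d/n = 61·135/370 = 22.2568; b·c/n = 16·158/370 = 6.8324
OR_MH = (32.5491 + 43.6785 + 22.2568) / (5.0276 + 3.4430 + 6.8324) = 98.4843 / 15.3031 = 6.43559

6.44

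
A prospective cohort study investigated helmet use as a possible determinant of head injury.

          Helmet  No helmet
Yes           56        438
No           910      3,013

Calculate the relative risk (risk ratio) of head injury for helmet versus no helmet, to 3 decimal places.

0.457

Reading the table with exposure as columns: a = 56 (Helmet, case), b = 910 (Helmet, non-case), c = 438 (No helmet, case), d = 3013.
Risk in exposed = 56/966 = 0.05797; risk in unexposed = 438/3451 = 0.12692.
RR = 0.05797 / 0.12692 = 0.45675
The risk is 54% lower among the exposed than among the unexposed.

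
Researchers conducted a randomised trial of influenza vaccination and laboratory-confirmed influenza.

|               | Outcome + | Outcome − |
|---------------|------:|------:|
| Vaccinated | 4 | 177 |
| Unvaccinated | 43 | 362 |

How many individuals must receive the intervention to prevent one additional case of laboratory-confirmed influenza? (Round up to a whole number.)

12

Risk in treated group = 4/181 = 0.02210; risk in control = 43/405 = 0.10617.
Absolute risk reduction = 0.10617 − 0.02210 = 0.08407
NNT = 1 / ARR = 1 / 0.08407 = 11.894 → round up → 12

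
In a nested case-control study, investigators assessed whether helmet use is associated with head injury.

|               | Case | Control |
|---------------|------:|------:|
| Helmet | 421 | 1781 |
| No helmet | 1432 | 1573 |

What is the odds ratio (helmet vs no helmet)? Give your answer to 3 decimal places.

0.260

Cells: a = 421, b = 1781, c = 1432, d = 1573.
OR = (a·d)/(b·c) = (421 × 1573) / (1781 × 1432) = 662233 / 2550392 = 0.25966
Exposure is associated with lower odds of head injury (OR = 0.26 < 1).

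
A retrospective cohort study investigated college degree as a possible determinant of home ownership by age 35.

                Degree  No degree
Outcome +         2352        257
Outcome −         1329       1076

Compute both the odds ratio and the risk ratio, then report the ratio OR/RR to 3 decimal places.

2.236

Reading the table with exposure as columns: a = 2352 (Degree, case), b = 1329 (Degree, non-case), c = 257 (No degree, case), d = 1076.
OR = (2352·1076)/(1329·257) = 2530752/341553 = 7.40954
Risk in exposed = 2352/3681 = 0.63896; risk in unexposed = 257/1333 = 0.19280; RR = 3.31412
OR/RR = 7.40954 / 3.31412 = 2.23575
The outcome is not rare, so the OR lies further from 1 than the RR.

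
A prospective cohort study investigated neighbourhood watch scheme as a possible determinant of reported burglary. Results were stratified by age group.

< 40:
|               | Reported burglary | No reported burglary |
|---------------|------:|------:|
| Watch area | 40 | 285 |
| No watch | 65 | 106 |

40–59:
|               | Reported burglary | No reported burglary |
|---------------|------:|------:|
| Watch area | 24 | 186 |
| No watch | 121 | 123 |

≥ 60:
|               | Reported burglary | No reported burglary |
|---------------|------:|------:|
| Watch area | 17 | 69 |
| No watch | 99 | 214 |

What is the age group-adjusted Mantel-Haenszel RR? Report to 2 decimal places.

RR_MH = Σ(aᵢ·n₀ᵢ/nᵢ) / Σ(cᵢ·n₁ᵢ/nᵢ), with n₁ᵢ = aᵢ+bᵢ (exposed), n₀ᵢ = cᵢ+dᵢ (unexposed), nᵢ = n₁ᵢ+n₀ᵢ.
Stratum 1 (< 40): n₁ = 325, n₀ = 171, n = 496; a·n₀/n = 40·171/496 = 13.7903; c·n₁/n = 65·325/496 = 42.5907
Stratum 2 (40–59): n₁ = 210, n₀ = 244, n = 454; a·n₀/n = 24·244/454 = 12.8987; c·n₁/n = 121·210/454 = 55.9692
Stratum 3 (≥ 60): n₁ = 86, n₀ = 313, n = 399; a·n₀/n = 17·313/399 = 13.3358; c·n₁/n = 99·86/399 = 21.3383
RR_MH = (13.7903 + 12.8987 + 13.3358) / (42.5907 + 55.9692 + 21.3383) = 40.0248 / 119.8982 = 0.33382

0.33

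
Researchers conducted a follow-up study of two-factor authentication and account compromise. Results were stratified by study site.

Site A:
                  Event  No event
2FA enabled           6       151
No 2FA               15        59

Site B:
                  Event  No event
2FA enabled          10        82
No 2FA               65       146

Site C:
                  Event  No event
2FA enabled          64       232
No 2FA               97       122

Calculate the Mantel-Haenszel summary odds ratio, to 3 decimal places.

0.303

OR_MH = Σ(aᵢdᵢ/nᵢ) / Σ(bᵢcᵢ/nᵢ), where nᵢ is the stratum total.
Stratum 1 (Site A): n = 231; a·d/n = 6·59/231 = 1.5325; b·c/n = 151·15/231 = 9.8052
Stratum 2 (Site B): n = 303; a·d/n = 10·146/303 = 4.8185; b·c/n = 82·65/303 = 17.5908
Stratum 3 (Site C): n = 515; a·d/n = 64·122/515 = 15.1612; b·c/n = 232·97/515 = 43.6971
OR_MH = (1.5325 + 4.8185 + 15.1612) / (9.8052 + 17.5908 + 43.6971) = 21.5121 / 71.0930 = 0.30259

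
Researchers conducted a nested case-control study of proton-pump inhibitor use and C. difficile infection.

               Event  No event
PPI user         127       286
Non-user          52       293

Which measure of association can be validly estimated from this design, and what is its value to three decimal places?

2.502

Cells: a = 127, b = 286, c = 52, d = 293.
This is a nested case-control study: participants were sampled on outcome status, so risks in the source population cannot be estimated directly — relative risk is not valid here. The odds ratio is the appropriate measure.
OR = (a·d)/(b·c) = (127 × 293) / (286 × 52) = 37211 / 14872 = 2.50208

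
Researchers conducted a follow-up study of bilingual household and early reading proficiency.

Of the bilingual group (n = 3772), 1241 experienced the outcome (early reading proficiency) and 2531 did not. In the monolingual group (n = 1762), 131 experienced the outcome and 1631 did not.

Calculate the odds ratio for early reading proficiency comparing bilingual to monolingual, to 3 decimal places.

6.105

From the description: a = 1241, b = 2531, c = 131, d = 1631.
OR = (a·d)/(b·c) = (1241 × 1631) / (2531 × 131) = 2024071 / 331561 = 6.10467
The odds of early reading proficiency are about 6.10 times as high in the bilingual group.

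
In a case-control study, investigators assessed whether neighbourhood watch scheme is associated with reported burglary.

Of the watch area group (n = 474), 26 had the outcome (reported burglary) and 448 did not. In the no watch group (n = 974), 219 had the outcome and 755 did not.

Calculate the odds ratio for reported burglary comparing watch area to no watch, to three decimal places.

From the description: a = 26, b = 448, c = 219, d = 755.
OR = (a·d)/(b·c) = (26 × 755) / (448 × 219) = 19630 / 98112 = 0.20008
Exposure is associated with lower odds of reported burglary (OR = 0.20 < 1).

0.200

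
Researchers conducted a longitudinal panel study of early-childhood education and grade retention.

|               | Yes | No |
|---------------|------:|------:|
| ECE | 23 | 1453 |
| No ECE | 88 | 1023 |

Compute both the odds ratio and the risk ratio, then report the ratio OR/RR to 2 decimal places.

Cells: a = 23, b = 1453, c = 88, d = 1023.
OR = (23·1023)/(1453·88) = 23529/127864 = 0.18402
Risk in exposed = 23/1476 = 0.01558; risk in unexposed = 88/1111 = 0.07921; RR = 0.19673
OR/RR = 0.18402 / 0.19673 = 0.93537
The outcome is rare in both groups, so OR ≈ RR (ratio near 1).

0.94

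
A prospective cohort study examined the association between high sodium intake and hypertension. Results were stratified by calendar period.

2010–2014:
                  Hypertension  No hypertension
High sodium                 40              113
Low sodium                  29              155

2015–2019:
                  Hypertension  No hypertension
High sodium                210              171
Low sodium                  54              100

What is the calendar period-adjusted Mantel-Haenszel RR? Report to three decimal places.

RR_MH = Σ(aᵢ·n₀ᵢ/nᵢ) / Σ(cᵢ·n₁ᵢ/nᵢ), with n₁ᵢ = aᵢ+bᵢ (exposed), n₀ᵢ = cᵢ+dᵢ (unexposed), nᵢ = n₁ᵢ+n₀ᵢ.
Stratum 1 (2010–2014): n₁ = 153, n₀ = 184, n = 337; a·n₀/n = 40·184/337 = 21.8398; c·n₁/n = 29·153/337 = 13.1662
Stratum 2 (2015–2019): n₁ = 381, n₀ = 154, n = 535; a·n₀/n = 210·154/535 = 60.4486; c·n₁/n = 54·381/535 = 38.4561
RR_MH = (21.8398 + 60.4486) / (13.1662 + 38.4561) = 82.2884 / 51.6222 = 1.59405

1.594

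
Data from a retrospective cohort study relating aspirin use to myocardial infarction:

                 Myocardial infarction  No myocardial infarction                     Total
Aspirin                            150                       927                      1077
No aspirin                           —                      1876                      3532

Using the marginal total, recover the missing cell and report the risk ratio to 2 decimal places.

0.30

The missing cell is in the unexposed row: 3532 − 1876 = 1656.
So a = 150, b = 927, c = 1656, d = 1876.
RR = [a/(a+b)] / [c/(c+d)] = (150/1077) / (1656/3532) = 0.13928/0.46886 = 0.29705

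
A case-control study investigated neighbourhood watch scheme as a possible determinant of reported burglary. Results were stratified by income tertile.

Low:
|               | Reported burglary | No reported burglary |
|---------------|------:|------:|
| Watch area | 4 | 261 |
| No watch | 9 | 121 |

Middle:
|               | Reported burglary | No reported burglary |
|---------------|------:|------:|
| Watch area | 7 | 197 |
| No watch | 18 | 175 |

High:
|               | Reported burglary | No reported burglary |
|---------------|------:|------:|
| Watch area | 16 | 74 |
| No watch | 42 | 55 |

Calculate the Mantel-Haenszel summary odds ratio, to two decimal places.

0.29

OR_MH = Σ(aᵢdᵢ/nᵢ) / Σ(bᵢcᵢ/nᵢ), where nᵢ is the stratum total.
Stratum 1 (Low): n = 395; a·d/n = 4·121/395 = 1.2253; b·c/n = 261·9/395 = 5.9468
Stratum 2 (Middle): n = 397; a·d/n = 7·175/397 = 3.0856; b·c/n = 197·18/397 = 8.9320
Stratum 3 (High): n = 187; a·d/n = 16·55/187 = 4.7059; b·c/n = 74·42/187 = 16.6203
OR_MH = (1.2253 + 3.0856 + 4.7059) / (5.9468 + 8.9320 + 16.6203) = 9.0168 / 31.4991 = 0.28626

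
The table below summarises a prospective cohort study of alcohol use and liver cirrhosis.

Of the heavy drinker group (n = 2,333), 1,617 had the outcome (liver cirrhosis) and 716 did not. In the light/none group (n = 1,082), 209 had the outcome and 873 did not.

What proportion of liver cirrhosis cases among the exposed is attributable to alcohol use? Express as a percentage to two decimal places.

72.13

From the description: a = 1617, b = 716, c = 209, d = 873.
Risk in exposed = 1617/2333 = 0.69310; risk in unexposed = 209/1082 = 0.19316.
RR = 0.69310/0.19316 = 3.58820
AR% = (RR − 1)/RR × 100 = (3.58820 − 1)/3.58820 × 100 = 72.1308%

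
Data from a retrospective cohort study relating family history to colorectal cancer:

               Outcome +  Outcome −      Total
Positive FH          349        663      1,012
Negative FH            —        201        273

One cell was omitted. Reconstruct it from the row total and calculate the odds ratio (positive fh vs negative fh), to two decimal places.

The missing cell is in the unexposed row: 273 − 201 = 72.
So a = 349, b = 663, c = 72, d = 201.
OR = (a·d)/(b·c) = (349 × 201) / (663 × 72) = 70149 / 47736 = 1.46952

1.47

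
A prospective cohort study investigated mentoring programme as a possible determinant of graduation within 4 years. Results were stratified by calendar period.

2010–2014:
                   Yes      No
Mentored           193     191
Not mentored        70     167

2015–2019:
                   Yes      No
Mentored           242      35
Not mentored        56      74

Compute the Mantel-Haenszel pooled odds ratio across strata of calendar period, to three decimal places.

OR_MH = Σ(aᵢdᵢ/nᵢ) / Σ(bᵢcᵢ/nᵢ), where nᵢ is the stratum total.
Stratum 1 (2010–2014): n = 621; a·d/n = 193·167/621 = 51.9018; b·c/n = 191·70/621 = 21.5298
Stratum 2 (2015–2019): n = 407; a·d/n = 242·74/407 = 44.0000; b·c/n = 35·56/407 = 4.8157
OR_MH = (51.9018 + 44.0000) / (21.5298 + 4.8157) = 95.9018 / 26.3455 = 3.64016

3.640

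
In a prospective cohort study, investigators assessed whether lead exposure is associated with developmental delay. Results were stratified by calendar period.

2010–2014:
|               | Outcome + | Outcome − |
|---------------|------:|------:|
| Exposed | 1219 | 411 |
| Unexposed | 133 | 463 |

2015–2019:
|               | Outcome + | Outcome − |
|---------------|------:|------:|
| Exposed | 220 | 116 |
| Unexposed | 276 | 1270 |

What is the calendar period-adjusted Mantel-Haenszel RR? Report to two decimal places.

3.46

RR_MH = Σ(aᵢ·n₀ᵢ/nᵢ) / Σ(cᵢ·n₁ᵢ/nᵢ), with n₁ᵢ = aᵢ+bᵢ (exposed), n₀ᵢ = cᵢ+dᵢ (unexposed), nᵢ = n₁ᵢ+n₀ᵢ.
Stratum 1 (2010–2014): n₁ = 1630, n₀ = 596, n = 2226; a·n₀/n = 1219·596/2226 = 326.3810; c·n₁/n = 133·1630/2226 = 97.3899
Stratum 2 (2015–2019): n₁ = 336, n₀ = 1546, n = 1882; a·n₀/n = 220·1546/1882 = 180.7226; c·n₁/n = 276·336/1882 = 49.2752
RR_MH = (326.3810 + 180.7226) / (97.3899 + 49.2752) = 507.1036 / 146.6652 = 3.45756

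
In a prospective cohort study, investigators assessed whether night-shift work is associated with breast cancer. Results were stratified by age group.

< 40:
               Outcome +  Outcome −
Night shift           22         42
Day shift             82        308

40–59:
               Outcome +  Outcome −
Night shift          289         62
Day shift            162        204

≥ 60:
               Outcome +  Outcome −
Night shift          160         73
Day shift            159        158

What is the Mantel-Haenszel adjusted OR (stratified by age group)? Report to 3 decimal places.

3.352

OR_MH = Σ(aᵢdᵢ/nᵢ) / Σ(bᵢcᵢ/nᵢ), where nᵢ is the stratum total.
Stratum 1 (< 40): n = 454; a·d/n = 22·308/454 = 14.9251; b·c/n = 42·82/454 = 7.5859
Stratum 2 (40–59): n = 717; a·d/n = 289·204/717 = 82.2259; b·c/n = 62·162/717 = 14.0084
Stratum 3 (≥ 60): n = 550; a·d/n = 160·158/550 = 45.9636; b·c/n = 73·159/550 = 21.1036
OR_MH = (14.9251 + 82.2259 + 45.9636) / (7.5859 + 14.0084 + 21.1036) = 143.1147 / 42.6979 = 3.35180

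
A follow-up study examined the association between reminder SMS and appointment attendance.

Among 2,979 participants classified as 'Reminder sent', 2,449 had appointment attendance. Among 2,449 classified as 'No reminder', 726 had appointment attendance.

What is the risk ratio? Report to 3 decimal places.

From the description: a = 2449, b = 530, c = 726, d = 1723.
Risk in exposed = 2449/2979 = 0.82209; risk in unexposed = 726/2449 = 0.29645.
RR = 0.82209 / 0.29645 = 2.77313
The risk among the exposed is 2.77 times that among the unexposed.

2.773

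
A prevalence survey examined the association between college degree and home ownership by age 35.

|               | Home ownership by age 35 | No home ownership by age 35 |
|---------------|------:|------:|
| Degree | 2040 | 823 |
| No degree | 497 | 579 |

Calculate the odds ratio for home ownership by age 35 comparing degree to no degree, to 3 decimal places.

Cells: a = 2040, b = 823, c = 497, d = 579.
OR = (a·d)/(b·c) = (2040 × 579) / (823 × 497) = 1181160 / 409031 = 2.88770
The odds of home ownership by age 35 are about 2.89 times as high in the degree group.

2.888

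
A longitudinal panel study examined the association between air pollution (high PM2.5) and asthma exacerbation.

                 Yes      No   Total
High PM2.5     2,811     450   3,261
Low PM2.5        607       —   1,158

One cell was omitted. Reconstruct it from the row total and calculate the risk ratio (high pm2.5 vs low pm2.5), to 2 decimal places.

1.64

The missing cell is in the unexposed row: 1158 − 607 = 551.
So a = 2811, b = 450, c = 607, d = 551.
RR = [a/(a+b)] / [c/(c+d)] = (2811/3261) / (607/1158) = 0.86201/0.52418 = 1.64448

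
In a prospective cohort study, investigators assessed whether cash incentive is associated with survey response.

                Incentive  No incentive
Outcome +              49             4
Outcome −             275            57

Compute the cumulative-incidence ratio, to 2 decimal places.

Reading the table with exposure as columns: a = 49 (Incentive, case), b = 275 (Incentive, non-case), c = 4 (No incentive, case), d = 57.
Risk in exposed = 49/324 = 0.15123; risk in unexposed = 4/61 = 0.06557.
RR = 0.15123 / 0.06557 = 2.30633
The risk among the exposed is 2.31 times that among the unexposed.

2.31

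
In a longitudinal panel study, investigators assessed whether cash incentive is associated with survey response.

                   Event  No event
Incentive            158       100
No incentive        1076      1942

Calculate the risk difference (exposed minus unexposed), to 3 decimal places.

Cells: a = 158, b = 100, c = 1076, d = 1942.
Risk in exposed = 158/258 = 0.612403; risk in unexposed = 1076/3018 = 0.356528.
Risk difference = 0.612403 − 0.356528 = 0.255876

0.256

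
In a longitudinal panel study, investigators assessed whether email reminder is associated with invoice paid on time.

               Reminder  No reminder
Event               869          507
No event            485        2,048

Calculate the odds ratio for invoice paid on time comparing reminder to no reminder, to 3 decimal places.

Reading the table with exposure as columns: a = 869 (Reminder, case), b = 485 (Reminder, non-case), c = 507 (No reminder, case), d = 2048.
OR = (a·d)/(b·c) = (869 × 2048) / (485 × 507) = 1779712 / 245895 = 7.23769
The odds of invoice paid on time are about 7.24 times as high in the reminder group.

7.238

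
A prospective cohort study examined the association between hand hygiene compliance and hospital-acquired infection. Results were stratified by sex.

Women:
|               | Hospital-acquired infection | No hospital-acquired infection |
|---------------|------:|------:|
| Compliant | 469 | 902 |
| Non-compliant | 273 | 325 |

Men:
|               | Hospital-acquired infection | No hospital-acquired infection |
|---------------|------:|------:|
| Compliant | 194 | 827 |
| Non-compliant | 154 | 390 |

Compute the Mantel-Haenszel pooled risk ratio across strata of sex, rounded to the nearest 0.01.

RR_MH = Σ(aᵢ·n₀ᵢ/nᵢ) / Σ(cᵢ·n₁ᵢ/nᵢ), with n₁ᵢ = aᵢ+bᵢ (exposed), n₀ᵢ = cᵢ+dᵢ (unexposed), nᵢ = n₁ᵢ+n₀ᵢ.
Stratum 1 (Women): n₁ = 1371, n₀ = 598, n = 1969; a·n₀/n = 469·598/1969 = 142.4388; c·n₁/n = 273·1371/1969 = 190.0879
Stratum 2 (Men): n₁ = 1021, n₀ = 544, n = 1565; a·n₀/n = 194·544/1565 = 67.4351; c·n₁/n = 154·1021/1565 = 100.4690
RR_MH = (142.4388 + 67.4351) / (190.0879 + 100.4690) = 209.8739 / 290.5569 = 0.72232

0.72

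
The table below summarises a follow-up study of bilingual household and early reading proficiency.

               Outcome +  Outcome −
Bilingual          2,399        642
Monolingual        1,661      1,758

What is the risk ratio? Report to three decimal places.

Cells: a = 2399, b = 642, c = 1661, d = 1758.
Risk in exposed = 2399/3041 = 0.78889; risk in unexposed = 1661/3419 = 0.48581.
RR = 0.78889 / 0.48581 = 1.62384
The risk among the exposed is 1.62 times that among the unexposed.

1.624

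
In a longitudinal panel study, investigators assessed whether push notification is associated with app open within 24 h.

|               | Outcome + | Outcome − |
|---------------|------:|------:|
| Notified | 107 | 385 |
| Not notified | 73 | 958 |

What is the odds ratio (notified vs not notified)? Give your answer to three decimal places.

3.647

Cells: a = 107, b = 385, c = 73, d = 958.
OR = (a·d)/(b·c) = (107 × 958) / (385 × 73) = 102506 / 28105 = 3.64725
The odds of app open within 24 h are about 3.65 times as high in the notified group.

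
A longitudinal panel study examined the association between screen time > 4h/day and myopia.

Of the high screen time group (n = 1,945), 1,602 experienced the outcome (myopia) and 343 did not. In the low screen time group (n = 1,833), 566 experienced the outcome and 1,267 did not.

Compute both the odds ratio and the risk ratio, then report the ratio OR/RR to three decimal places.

From the description: a = 1602, b = 343, c = 566, d = 1267.
OR = (1602·1267)/(343·566) = 2029734/194138 = 10.45511
Risk in exposed = 1602/1945 = 0.82365; risk in unexposed = 566/1833 = 0.30878; RR = 2.66740
OR/RR = 10.45511 / 2.66740 = 3.91958
The outcome is not rare, so the OR lies further from 1 than the RR.

3.920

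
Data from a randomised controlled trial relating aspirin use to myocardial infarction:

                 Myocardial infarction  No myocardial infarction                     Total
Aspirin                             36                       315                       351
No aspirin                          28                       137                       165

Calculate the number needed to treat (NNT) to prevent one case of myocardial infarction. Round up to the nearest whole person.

Risk in treated group = 36/351 = 0.10256; risk in control = 28/165 = 0.16970.
Absolute risk reduction = 0.16970 − 0.10256 = 0.06713
NNT = 1 / ARR = 1 / 0.06713 = 14.896 → round up → 15

15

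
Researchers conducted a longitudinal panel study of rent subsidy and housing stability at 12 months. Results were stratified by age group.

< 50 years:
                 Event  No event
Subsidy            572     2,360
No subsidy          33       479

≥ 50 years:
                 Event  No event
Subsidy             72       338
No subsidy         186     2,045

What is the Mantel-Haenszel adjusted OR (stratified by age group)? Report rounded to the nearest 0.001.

2.915

OR_MH = Σ(aᵢdᵢ/nᵢ) / Σ(bᵢcᵢ/nᵢ), where nᵢ is the stratum total.
Stratum 1 (< 50 years): n = 3444; a·d/n = 572·479/3444 = 79.5552; b·c/n = 2360·33/3444 = 22.6132
Stratum 2 (≥ 50 years): n = 2641; a·d/n = 72·2045/2641 = 55.7516; b·c/n = 338·186/2641 = 23.8046
OR_MH = (79.5552 + 55.7516) / (22.6132 + 23.8046) = 135.3068 / 46.4179 = 2.91497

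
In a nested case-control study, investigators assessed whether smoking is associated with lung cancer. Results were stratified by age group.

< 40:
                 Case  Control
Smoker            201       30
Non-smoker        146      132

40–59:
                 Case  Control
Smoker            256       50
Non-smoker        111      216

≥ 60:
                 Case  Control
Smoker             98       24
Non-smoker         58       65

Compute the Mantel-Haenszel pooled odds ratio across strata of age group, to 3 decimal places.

OR_MH = Σ(aᵢdᵢ/nᵢ) / Σ(bᵢcᵢ/nᵢ), where nᵢ is the stratum total.
Stratum 1 (< 40): n = 509; a·d/n = 201·132/509 = 52.1257; b·c/n = 30·146/509 = 8.6051
Stratum 2 (40–59): n = 633; a·d/n = 256·216/633 = 87.3555; b·c/n = 50·111/633 = 8.7678
Stratum 3 (≥ 60): n = 245; a·d/n = 98·65/245 = 26.0000; b·c/n = 24·58/245 = 5.6816
OR_MH = (52.1257 + 87.3555 + 26.0000) / (8.6051 + 8.7678 + 5.6816) = 165.4812 / 23.0545 = 7.17782

7.178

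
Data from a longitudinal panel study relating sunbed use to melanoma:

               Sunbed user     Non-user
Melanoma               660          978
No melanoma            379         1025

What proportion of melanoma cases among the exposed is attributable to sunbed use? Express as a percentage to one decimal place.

23.1

Reading the table with exposure as columns: a = 660 (Sunbed user, case), b = 379 (Sunbed user, non-case), c = 978 (Non-user, case), d = 1025.
Risk in exposed = 660/1039 = 0.63523; risk in unexposed = 978/2003 = 0.48827.
RR = 0.63523/0.48827 = 1.30098
AR% = (RR − 1)/RR × 100 = (1.30098 − 1)/1.30098 × 100 = 23.1348%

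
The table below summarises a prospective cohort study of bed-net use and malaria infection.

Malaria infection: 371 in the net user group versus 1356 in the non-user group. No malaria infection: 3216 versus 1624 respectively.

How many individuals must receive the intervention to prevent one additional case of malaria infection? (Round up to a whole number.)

3

Risk in treated group = 371/3587 = 0.10343; risk in control = 1356/2980 = 0.45503.
Absolute risk reduction = 0.45503 − 0.10343 = 0.35160
NNT = 1 / ARR = 1 / 0.35160 = 2.844 → round up → 3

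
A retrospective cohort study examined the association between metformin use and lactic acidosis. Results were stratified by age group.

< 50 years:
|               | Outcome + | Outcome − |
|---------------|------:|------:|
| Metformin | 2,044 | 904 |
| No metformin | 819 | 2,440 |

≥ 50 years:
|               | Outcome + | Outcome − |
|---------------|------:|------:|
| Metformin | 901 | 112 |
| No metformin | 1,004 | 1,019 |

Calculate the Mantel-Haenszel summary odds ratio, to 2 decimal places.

7.07

OR_MH = Σ(aᵢdᵢ/nᵢ) / Σ(bᵢcᵢ/nᵢ), where nᵢ is the stratum total.
Stratum 1 (< 50 years): n = 6207; a·d/n = 2044·2440/6207 = 803.5057; b·c/n = 904·819/6207 = 119.2808
Stratum 2 (≥ 50 years): n = 3036; a·d/n = 901·1019/3036 = 302.4107; b·c/n = 112·1004/3036 = 37.0382
OR_MH = (803.5057 + 302.4107) / (119.2808 + 37.0382) = 1105.9165 / 156.3190 = 7.07474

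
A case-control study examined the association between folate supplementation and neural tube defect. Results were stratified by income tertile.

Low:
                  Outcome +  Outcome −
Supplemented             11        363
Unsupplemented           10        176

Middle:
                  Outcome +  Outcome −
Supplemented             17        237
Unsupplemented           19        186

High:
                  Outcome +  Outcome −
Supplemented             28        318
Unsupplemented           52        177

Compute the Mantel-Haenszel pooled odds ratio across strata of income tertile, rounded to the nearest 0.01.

0.42

OR_MH = Σ(aᵢdᵢ/nᵢ) / Σ(bᵢcᵢ/nᵢ), where nᵢ is the stratum total.
Stratum 1 (Low): n = 560; a·d/n = 11·176/560 = 3.4571; b·c/n = 363·10/560 = 6.4821
Stratum 2 (Middle): n = 459; a·d/n = 17·186/459 = 6.8889; b·c/n = 237·19/459 = 9.8105
Stratum 3 (High): n = 575; a·d/n = 28·177/575 = 8.6191; b·c/n = 318·52/575 = 28.7583
OR_MH = (3.4571 + 6.8889 + 8.6191) / (6.4821 + 9.8105 + 28.7583) = 18.9652 / 45.0509 = 0.42097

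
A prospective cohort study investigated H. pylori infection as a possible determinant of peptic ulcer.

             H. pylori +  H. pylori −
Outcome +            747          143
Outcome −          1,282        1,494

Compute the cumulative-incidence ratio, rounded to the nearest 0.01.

Reading the table with exposure as columns: a = 747 (H. pylori +, case), b = 1282 (H. pylori +, non-case), c = 143 (H. pylori −, case), d = 1494.
Risk in exposed = 747/2029 = 0.36816; risk in unexposed = 143/1637 = 0.08735.
RR = 0.36816 / 0.08735 = 4.21455
The risk among the exposed is 4.21 times that among the unexposed.

4.21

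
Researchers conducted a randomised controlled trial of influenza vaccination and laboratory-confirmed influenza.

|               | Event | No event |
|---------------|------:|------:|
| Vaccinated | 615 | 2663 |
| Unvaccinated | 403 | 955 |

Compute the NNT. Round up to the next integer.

10

Risk in treated group = 615/3278 = 0.18761; risk in control = 403/1358 = 0.29676.
Absolute risk reduction = 0.29676 − 0.18761 = 0.10915
NNT = 1 / ARR = 1 / 0.10915 = 9.162 → round up → 10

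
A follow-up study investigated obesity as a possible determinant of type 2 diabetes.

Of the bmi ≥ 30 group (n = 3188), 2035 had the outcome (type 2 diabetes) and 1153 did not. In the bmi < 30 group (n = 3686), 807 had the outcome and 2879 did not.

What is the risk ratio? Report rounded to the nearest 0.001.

2.916

From the description: a = 2035, b = 1153, c = 807, d = 2879.
Risk in exposed = 2035/3188 = 0.63833; risk in unexposed = 807/3686 = 0.21894.
RR = 0.63833 / 0.21894 = 2.91560
The risk among the exposed is 2.92 times that among the unexposed.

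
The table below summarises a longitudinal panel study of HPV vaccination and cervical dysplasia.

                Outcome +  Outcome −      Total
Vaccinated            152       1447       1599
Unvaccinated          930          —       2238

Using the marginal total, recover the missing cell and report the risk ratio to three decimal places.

The missing cell is in the unexposed row: 2238 − 930 = 1308.
So a = 152, b = 1447, c = 930, d = 1308.
RR = [a/(a+b)] / [c/(c+d)] = (152/1599) / (930/2238) = 0.09506/0.41555 = 0.22876

0.229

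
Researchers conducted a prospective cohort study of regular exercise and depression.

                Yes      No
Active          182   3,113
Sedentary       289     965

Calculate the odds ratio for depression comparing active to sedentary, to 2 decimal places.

Cells: a = 182, b = 3113, c = 289, d = 965.
OR = (a·d)/(b·c) = (182 × 965) / (3113 × 289) = 175630 / 899657 = 0.19522
Exposure is associated with lower odds of depression (OR = 0.20 < 1).

0.20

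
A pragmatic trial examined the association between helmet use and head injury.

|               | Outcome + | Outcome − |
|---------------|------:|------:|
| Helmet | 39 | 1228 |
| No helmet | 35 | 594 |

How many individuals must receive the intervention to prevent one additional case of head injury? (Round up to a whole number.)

41

Risk in treated group = 39/1267 = 0.03078; risk in control = 35/629 = 0.05564.
Absolute risk reduction = 0.05564 − 0.03078 = 0.02486
NNT = 1 / ARR = 1 / 0.02486 = 40.221 → round up → 41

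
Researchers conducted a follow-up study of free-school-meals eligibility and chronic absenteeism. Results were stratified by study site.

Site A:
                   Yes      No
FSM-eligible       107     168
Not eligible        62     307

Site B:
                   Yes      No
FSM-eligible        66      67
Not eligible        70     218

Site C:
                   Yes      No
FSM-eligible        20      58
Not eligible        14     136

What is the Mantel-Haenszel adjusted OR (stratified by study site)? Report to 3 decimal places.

OR_MH = Σ(aᵢdᵢ/nᵢ) / Σ(bᵢcᵢ/nᵢ), where nᵢ is the stratum total.
Stratum 1 (Site A): n = 644; a·d/n = 107·307/644 = 51.0078; b·c/n = 168·62/644 = 16.1739
Stratum 2 (Site B): n = 421; a·d/n = 66·218/421 = 34.1758; b·c/n = 67·70/421 = 11.1401
Stratum 3 (Site C): n = 228; a·d/n = 20·136/228 = 11.9298; b·c/n = 58·14/228 = 3.5614
OR_MH = (51.0078 + 34.1758 + 11.9298) / (16.1739 + 11.1401 + 3.5614) = 97.1134 / 30.8755 = 3.14533

3.145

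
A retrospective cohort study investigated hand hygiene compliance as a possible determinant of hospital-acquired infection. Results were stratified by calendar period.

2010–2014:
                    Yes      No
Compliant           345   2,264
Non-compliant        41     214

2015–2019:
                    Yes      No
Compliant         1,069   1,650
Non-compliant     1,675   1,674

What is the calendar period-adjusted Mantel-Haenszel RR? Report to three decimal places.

0.788

RR_MH = Σ(aᵢ·n₀ᵢ/nᵢ) / Σ(cᵢ·n₁ᵢ/nᵢ), with n₁ᵢ = aᵢ+bᵢ (exposed), n₀ᵢ = cᵢ+dᵢ (unexposed), nᵢ = n₁ᵢ+n₀ᵢ.
Stratum 1 (2010–2014): n₁ = 2609, n₀ = 255, n = 2864; a·n₀/n = 345·255/2864 = 30.7175; c·n₁/n = 41·2609/2864 = 37.3495
Stratum 2 (2015–2019): n₁ = 2719, n₀ = 3349, n = 6068; a·n₀/n = 1069·3349/6068 = 589.9936; c·n₁/n = 1675·2719/6068 = 750.5480
RR_MH = (30.7175 + 589.9936) / (37.3495 + 750.5480) = 620.7111 / 787.8975 = 0.78781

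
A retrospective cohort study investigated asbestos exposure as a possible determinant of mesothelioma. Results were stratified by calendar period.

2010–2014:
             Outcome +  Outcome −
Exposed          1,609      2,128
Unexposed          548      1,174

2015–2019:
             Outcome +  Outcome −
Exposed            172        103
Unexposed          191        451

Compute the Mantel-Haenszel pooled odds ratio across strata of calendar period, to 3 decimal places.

OR_MH = Σ(aᵢdᵢ/nᵢ) / Σ(bᵢcᵢ/nᵢ), where nᵢ is the stratum total.
Stratum 1 (2010–2014): n = 5459; a·d/n = 1609·1174/5459 = 346.0278; b·c/n = 2128·548/5459 = 213.6186
Stratum 2 (2015–2019): n = 917; a·d/n = 172·451/917 = 84.5932; b·c/n = 103·191/917 = 21.4537
OR_MH = (346.0278 + 84.5932) / (213.6186 + 21.4537) = 430.6211 / 235.0723 = 1.83187

1.832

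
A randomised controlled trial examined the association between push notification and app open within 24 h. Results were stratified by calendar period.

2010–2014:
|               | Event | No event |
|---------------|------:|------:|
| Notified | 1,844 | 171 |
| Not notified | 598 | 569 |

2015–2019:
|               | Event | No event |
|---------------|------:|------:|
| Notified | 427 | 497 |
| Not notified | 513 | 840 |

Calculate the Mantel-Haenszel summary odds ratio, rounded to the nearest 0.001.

OR_MH = Σ(aᵢdᵢ/nᵢ) / Σ(bᵢcᵢ/nᵢ), where nᵢ is the stratum total.
Stratum 1 (2010–2014): n = 3182; a·d/n = 1844·569/3182 = 329.7410; b·c/n = 171·598/3182 = 32.1364
Stratum 2 (2015–2019): n = 2277; a·d/n = 427·840/2277 = 157.5231; b·c/n = 497·513/2277 = 111.9723
OR_MH = (329.7410 + 157.5231) / (32.1364 + 111.9723) = 487.2641 / 144.1087 = 3.38123

3.381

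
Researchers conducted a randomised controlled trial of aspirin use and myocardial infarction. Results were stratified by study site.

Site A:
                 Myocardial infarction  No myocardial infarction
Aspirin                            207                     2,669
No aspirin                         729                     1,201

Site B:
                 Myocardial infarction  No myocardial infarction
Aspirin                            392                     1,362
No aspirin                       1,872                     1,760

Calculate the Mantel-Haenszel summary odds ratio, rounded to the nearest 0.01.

0.20

OR_MH = Σ(aᵢdᵢ/nᵢ) / Σ(bᵢcᵢ/nᵢ), where nᵢ is the stratum total.
Stratum 1 (Site A): n = 4806; a·d/n = 207·1201/4806 = 51.7285; b·c/n = 2669·729/4806 = 404.8483
Stratum 2 (Site B): n = 5386; a·d/n = 392·1760/5386 = 128.0951; b·c/n = 1362·1872/5386 = 473.3873
OR_MH = (51.7285 + 128.0951) / (404.8483 + 473.3873) = 179.8235 / 878.2356 = 0.20476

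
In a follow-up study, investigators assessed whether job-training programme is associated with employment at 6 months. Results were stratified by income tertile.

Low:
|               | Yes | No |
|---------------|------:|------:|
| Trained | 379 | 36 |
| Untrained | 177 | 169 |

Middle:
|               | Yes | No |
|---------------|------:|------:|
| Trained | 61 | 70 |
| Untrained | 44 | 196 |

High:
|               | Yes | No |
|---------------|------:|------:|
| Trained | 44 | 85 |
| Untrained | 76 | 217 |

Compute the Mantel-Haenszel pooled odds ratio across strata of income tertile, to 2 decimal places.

4.35

OR_MH = Σ(aᵢdᵢ/nᵢ) / Σ(bᵢcᵢ/nᵢ), where nᵢ is the stratum total.
Stratum 1 (Low): n = 761; a·d/n = 379·169/761 = 84.1669; b·c/n = 36·177/761 = 8.3732
Stratum 2 (Middle): n = 371; a·d/n = 61·196/371 = 32.2264; b·c/n = 70·44/371 = 8.3019
Stratum 3 (High): n = 422; a·d/n = 44·217/422 = 22.6256; b·c/n = 85·76/422 = 15.3081
OR_MH = (84.1669 + 32.2264 + 22.6256) / (8.3732 + 8.3019 + 15.3081) = 139.0189 / 31.9831 = 4.34663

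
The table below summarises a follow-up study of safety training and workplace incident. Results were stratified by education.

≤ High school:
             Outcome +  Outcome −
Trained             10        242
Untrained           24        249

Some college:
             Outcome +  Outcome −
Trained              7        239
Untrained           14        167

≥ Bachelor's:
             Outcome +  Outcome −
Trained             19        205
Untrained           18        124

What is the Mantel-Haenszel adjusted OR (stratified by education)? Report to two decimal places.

OR_MH = Σ(aᵢdᵢ/nᵢ) / Σ(bᵢcᵢ/nᵢ), where nᵢ is the stratum total.
Stratum 1 (≤ High school): n = 525; a·d/n = 10·249/525 = 4.7429; b·c/n = 242·24/525 = 11.0629
Stratum 2 (Some college): n = 427; a·d/n = 7·167/427 = 2.7377; b·c/n = 239·14/427 = 7.8361
Stratum 3 (≥ Bachelor's): n = 366; a·d/n = 19·124/366 = 6.4372; b·c/n = 205·18/366 = 10.0820
OR_MH = (4.7429 + 2.7377 + 6.4372) / (11.0629 + 7.8361 + 10.0820) = 13.9177 / 28.9809 = 0.48024

0.48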